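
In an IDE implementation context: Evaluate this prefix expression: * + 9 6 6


Parsing prefix expression: * + 9 6 6
Step 1: Innermost operation '+ 9 6'
  9 + 6 = 15
Step 2: Outer operation '* [15] 6'
  15 * 6 = 90

90


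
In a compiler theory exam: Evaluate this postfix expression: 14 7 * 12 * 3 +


Processing tokens left to right:
Push 14, Push 7
Pop 14 and 7, compute 14 * 7 = 98, push 98
Push 12
Pop 98 and 12, compute 98 * 12 = 1176, push 1176
Push 3
Pop 1176 and 3, compute 1176 + 3 = 1179, push 1179
Stack result: 1179

1179


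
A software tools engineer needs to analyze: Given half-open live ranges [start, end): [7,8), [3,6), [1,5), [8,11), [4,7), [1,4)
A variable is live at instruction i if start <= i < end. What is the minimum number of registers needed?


Live ranges:
  Var0: [7, 8)
  Var1: [3, 6)
  Var2: [1, 5)
  Var3: [8, 11)
  Var4: [4, 7)
  Var5: [1, 4)
Sweep-line events (position, delta, active):
  pos=1 start -> active=1
  pos=1 start -> active=2
  pos=3 start -> active=3
  pos=4 end -> active=2
  pos=4 start -> active=3
  pos=5 end -> active=2
  pos=6 end -> active=1
  pos=7 end -> active=0
  pos=7 start -> active=1
  pos=8 end -> active=0
  pos=8 start -> active=1
  pos=11 end -> active=0
Maximum simultaneous active: 3
Minimum registers needed: 3

3


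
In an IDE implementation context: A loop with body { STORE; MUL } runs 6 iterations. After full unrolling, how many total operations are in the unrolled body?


Loop body operations: STORE, MUL (2 ops per iteration)
Unrolling 6 iterations:
  Iteration 1: STORE, MUL (2 ops)
  Iteration 2: STORE, MUL (2 ops)
  Iteration 3: STORE, MUL (2 ops)
  Iteration 4: STORE, MUL (2 ops)
  Iteration 5: STORE, MUL (2 ops)
  Iteration 6: STORE, MUL (2 ops)
Total: 6 iterations * 2 ops/iter = 12 operations

12


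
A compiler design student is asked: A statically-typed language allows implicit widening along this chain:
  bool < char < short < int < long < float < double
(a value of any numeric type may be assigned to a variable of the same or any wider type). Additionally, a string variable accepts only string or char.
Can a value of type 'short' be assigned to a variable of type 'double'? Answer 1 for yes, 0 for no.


Target variable type: double
Source value type: short
Numeric ranks: short=2, double=6
Widening allowed iff rank(source) <= rank(target): 2 <= 6? Yes
Result: 1

1


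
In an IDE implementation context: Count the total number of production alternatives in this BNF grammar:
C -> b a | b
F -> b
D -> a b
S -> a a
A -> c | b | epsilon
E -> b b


Counting alternatives per rule:
  C: 2 alternative(s)
  F: 1 alternative(s)
  D: 1 alternative(s)
  S: 1 alternative(s)
  A: 3 alternative(s)
  E: 1 alternative(s)
Sum: 2 + 1 + 1 + 1 + 3 + 1 = 9

9


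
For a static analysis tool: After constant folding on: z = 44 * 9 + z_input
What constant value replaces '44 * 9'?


Identifying constant sub-expression:
  Original: z = 44 * 9 + z_input
  44 and 9 are both compile-time constants
  Evaluating: 44 * 9 = 396
  After folding: z = 396 + z_input

396


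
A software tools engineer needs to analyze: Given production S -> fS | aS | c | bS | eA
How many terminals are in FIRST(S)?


Production: S -> fS | aS | c | bS | eA
Examining each alternative for leading terminals:
  S -> fS : first terminal = 'f'
  S -> aS : first terminal = 'a'
  S -> c : first terminal = 'c'
  S -> bS : first terminal = 'b'
  S -> eA : first terminal = 'e'
FIRST(S) = {a, b, c, e, f}
Count: 5

5


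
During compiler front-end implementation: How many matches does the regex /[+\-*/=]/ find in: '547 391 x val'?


Pattern: /[+\-*/=]/ (operators)
Input: '547 391 x val'
Scanning for matches:
Total matches: 0

0


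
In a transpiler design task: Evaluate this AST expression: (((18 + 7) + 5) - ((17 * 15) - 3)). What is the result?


Expression: (((18 + 7) + 5) - ((17 * 15) - 3))
Evaluating step by step:
  18 + 7 = 25
  25 + 5 = 30
  17 * 15 = 255
  255 - 3 = 252
  30 - 252 = -222
Result: -222

-222


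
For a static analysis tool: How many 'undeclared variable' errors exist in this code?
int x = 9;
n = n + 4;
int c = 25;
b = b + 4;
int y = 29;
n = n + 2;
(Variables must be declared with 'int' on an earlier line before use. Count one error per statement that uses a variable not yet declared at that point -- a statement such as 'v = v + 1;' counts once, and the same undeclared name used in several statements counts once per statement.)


Scanning code line by line:
  Line 1: declare 'x' -> declared = ['x']
  Line 2: use 'n' -> ERROR (undeclared)
  Line 3: declare 'c' -> declared = ['c', 'x']
  Line 4: use 'b' -> ERROR (undeclared)
  Line 5: declare 'y' -> declared = ['c', 'x', 'y']
  Line 6: use 'n' -> ERROR (undeclared)
Total undeclared variable errors: 3

3


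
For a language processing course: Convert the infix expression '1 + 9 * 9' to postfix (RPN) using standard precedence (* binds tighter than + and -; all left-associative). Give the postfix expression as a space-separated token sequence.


Applying the shunting-yard algorithm:
  Operand 1 -> output
  Push '+' onto operator stack -> op-stack: [+]
  Operand 9 -> output
  Push '*' onto operator stack -> op-stack: [+, *]
  Operand 9 -> output
  End of input: pop '*' to output
  End of input: pop '+' to output
Postfix result: 1 9 9 * +

1 9 9 * +


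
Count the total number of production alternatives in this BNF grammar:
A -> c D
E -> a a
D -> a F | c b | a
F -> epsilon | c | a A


Counting alternatives per rule:
  A: 1 alternative(s)
  E: 1 alternative(s)
  D: 3 alternative(s)
  F: 3 alternative(s)
Sum: 1 + 1 + 3 + 3 = 8

8


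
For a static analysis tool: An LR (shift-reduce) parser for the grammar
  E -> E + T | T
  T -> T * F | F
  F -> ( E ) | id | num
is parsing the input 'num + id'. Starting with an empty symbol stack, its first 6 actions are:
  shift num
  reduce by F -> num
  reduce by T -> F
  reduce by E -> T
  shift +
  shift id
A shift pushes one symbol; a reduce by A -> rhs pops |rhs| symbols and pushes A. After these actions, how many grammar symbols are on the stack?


Tracking the symbol stack through each action:
  Action 1: shift 'num' : push -> stack = [num] (size 1)
  Action 2: reduce by F -> num : pop 1, push F -> stack = [F] (size 1)
  Action 3: reduce by T -> F : pop 1, push T -> stack = [T] (size 1)
  Action 4: reduce by E -> T : pop 1, push E -> stack = [E] (size 1)
  Action 5: shift '+' : push -> stack = [E, +] (size 2)
  Action 6: shift 'id' : push -> stack = [E, +, id] (size 3)
Final stack size: 3

3


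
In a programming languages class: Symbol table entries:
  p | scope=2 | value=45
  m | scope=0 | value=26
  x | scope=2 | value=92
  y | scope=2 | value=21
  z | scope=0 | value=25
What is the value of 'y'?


Searching symbol table for 'y':
  p | scope=2 | value=45
  m | scope=0 | value=26
  x | scope=2 | value=92
  y | scope=2 | value=21 <- MATCH
  z | scope=0 | value=25
Found 'y' at scope 2 with value 21

21


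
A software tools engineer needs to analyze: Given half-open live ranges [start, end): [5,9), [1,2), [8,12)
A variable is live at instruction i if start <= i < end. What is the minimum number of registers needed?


Live ranges:
  Var0: [5, 9)
  Var1: [1, 2)
  Var2: [8, 12)
Sweep-line events (position, delta, active):
  pos=1 start -> active=1
  pos=2 end -> active=0
  pos=5 start -> active=1
  pos=8 start -> active=2
  pos=9 end -> active=1
  pos=12 end -> active=0
Maximum simultaneous active: 2
Minimum registers needed: 2

2


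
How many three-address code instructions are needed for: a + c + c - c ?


Expression: a + c + c - c
Generating three-address code (respecting * over +/- precedence):
  Instruction 1: t1 = a + c
  Instruction 2: t2 = t1 + c
  Instruction 3: t3 = t2 - c
Total instructions: 3

3


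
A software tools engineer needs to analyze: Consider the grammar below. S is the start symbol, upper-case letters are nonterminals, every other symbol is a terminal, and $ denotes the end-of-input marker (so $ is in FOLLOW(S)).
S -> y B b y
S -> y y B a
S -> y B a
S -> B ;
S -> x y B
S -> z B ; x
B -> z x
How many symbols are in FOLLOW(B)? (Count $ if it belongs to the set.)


S is the start symbol and does not occur in any rule body, so FOLLOW(S) = {$}.
Examining every occurrence of B in a rule body:
  S -> y B b y : B is followed by terminal 'b' -> add 'b'
  S -> y y B a : B is followed by terminal 'a' -> add 'a'
  S -> y B a : B is followed by terminal 'a' -> add 'a' (already in the set)
  S -> B ; : B is followed by terminal ';' -> add ';'
  S -> x y B : B is at the right end -> add FOLLOW(S) = {$}
  S -> z B ; x : B is followed by terminal ';' -> add ';' (already in the set)
  B -> z x : B does not occur in the body -> contributes nothing
FOLLOW(B) = {;, a, b, $}
Count: 4

4


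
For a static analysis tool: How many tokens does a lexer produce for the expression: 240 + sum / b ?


Scanning '240 + sum / b'
Token 1: '240' -> integer_literal
Token 2: '+' -> operator
Token 3: 'sum' -> identifier
Token 4: '/' -> operator
Token 5: 'b' -> identifier
Total tokens: 5

5


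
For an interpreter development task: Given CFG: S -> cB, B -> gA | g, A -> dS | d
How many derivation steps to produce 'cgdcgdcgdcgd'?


Grammar: S -> cB, B -> gA | g, A -> dS | d
Deriving 'cgdcgdcgdcgd':
Step 1: S -> cB => cB
Step 2: B -> gA => cgA
Step 3: A -> dS => cgdS
Step 4: S -> cB => cgdcB
Step 5: B -> gA => cgdcgA
Step 6: A -> dS => cgdcgdS
Step 7: S -> cB => cgdcgdcB
Step 8: B -> gA => cgdcgdcgA
Step 9: A -> dS => cgdcgdcgdS
Step 10: S -> cB => cgdcgdcgdcB
Step 11: B -> gA => cgdcgdcgdcgA
Step 12: A -> d => cgdcgdcgdcgd
Total derivation steps: 12

12


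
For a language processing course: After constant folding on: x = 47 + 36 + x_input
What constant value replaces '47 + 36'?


Identifying constant sub-expression:
  Original: x = 47 + 36 + x_input
  47 and 36 are both compile-time constants
  Evaluating: 47 + 36 = 83
  After folding: x = 83 + x_input

83


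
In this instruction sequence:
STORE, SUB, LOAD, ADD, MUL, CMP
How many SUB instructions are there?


Scanning instruction sequence for SUB:
  Position 1: STORE
  Position 2: SUB <- MATCH
  Position 3: LOAD
  Position 4: ADD
  Position 5: MUL
  Position 6: CMP
Matches at positions: [2]
Total SUB count: 1

1


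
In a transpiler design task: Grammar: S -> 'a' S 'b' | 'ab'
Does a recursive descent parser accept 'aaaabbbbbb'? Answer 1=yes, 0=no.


Grammar accepts strings of the form a^n b^n (n >= 1)
Word: 'aaaabbbbbb'
Counting: 4 a's and 6 b's
Check: 4 == 6? No
Mismatch: a-count != b-count
Rejected

0


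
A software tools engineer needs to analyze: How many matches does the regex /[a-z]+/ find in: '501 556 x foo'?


Pattern: /[a-z]+/ (identifiers)
Input: '501 556 x foo'
Scanning for matches:
  Match 1: 'x'
  Match 2: 'foo'
Total matches: 2

2


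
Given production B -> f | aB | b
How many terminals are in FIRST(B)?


Production: B -> f | aB | b
Examining each alternative for leading terminals:
  B -> f : first terminal = 'f'
  B -> aB : first terminal = 'a'
  B -> b : first terminal = 'b'
FIRST(B) = {a, b, f}
Count: 3

3


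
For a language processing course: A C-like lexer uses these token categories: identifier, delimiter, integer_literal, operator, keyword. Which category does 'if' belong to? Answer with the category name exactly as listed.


Token: 'if'
Checking categories:
  identifier: no
  integer_literal: no
  operator: no
  keyword: YES
  delimiter: no
Category: keyword

keyword


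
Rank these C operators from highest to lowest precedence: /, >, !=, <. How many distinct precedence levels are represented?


Looking up precedence for each operator:
  / -> precedence 6
  > -> precedence 4
  != -> precedence 3
  < -> precedence 4
Sorted highest to lowest: /, >, <, !=
Distinct precedence values: [6, 4, 3]
Number of distinct levels: 3

3


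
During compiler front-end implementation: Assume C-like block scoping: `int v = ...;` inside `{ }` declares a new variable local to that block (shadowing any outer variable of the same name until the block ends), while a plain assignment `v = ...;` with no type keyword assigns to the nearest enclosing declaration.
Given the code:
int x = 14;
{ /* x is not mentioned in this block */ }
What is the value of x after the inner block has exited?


Analyzing scoping rules:
Outer scope: declares x = 14
Inner block: x is neither redeclared nor assigned -> unchanged
After the block -> 14
Result: 14

14


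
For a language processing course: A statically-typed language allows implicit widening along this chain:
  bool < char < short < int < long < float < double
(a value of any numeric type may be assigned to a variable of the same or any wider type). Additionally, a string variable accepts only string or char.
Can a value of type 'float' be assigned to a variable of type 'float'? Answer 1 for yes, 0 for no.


Target variable type: float
Source value type: float
Numeric ranks: float=5, float=5
Widening allowed iff rank(source) <= rank(target): 5 <= 5? Yes
Result: 1

1


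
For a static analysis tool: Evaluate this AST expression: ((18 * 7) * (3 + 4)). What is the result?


Expression: ((18 * 7) * (3 + 4))
Evaluating step by step:
  18 * 7 = 126
  3 + 4 = 7
  126 * 7 = 882
Result: 882

882


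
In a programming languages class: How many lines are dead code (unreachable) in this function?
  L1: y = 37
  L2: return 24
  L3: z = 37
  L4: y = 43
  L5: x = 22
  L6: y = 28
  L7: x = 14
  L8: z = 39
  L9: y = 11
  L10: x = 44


Analyzing control flow:
  L1: reachable (before return)
  L2: reachable (return statement)
  L3: DEAD (after return at L2)
  L4: DEAD (after return at L2)
  L5: DEAD (after return at L2)
  L6: DEAD (after return at L2)
  L7: DEAD (after return at L2)
  L8: DEAD (after return at L2)
  L9: DEAD (after return at L2)
  L10: DEAD (after return at L2)
Return at L2, total lines = 10
Dead lines: L3 through L10
Count: 8

8


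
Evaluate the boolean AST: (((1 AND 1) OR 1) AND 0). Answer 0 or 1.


Step 1: Evaluate inner node
  1 AND 1 = 1
Step 2: Evaluate next node
  1 OR 1 = 1
Step 3: Evaluate root node
  1 AND 0 = 0

0


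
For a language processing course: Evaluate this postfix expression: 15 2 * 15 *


Processing tokens left to right:
Push 15, Push 2
Pop 15 and 2, compute 15 * 2 = 30, push 30
Push 15
Pop 30 and 15, compute 30 * 15 = 450, push 450
Stack result: 450

450


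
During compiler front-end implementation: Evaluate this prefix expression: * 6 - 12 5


Parsing prefix expression: * 6 - 12 5
Step 1: Innermost operation '- 12 5'
  12 - 5 = 7
Step 2: Outer operation '* 6 [7]'
  6 * 7 = 42

42


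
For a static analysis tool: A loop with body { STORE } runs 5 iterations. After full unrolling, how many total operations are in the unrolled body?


Loop body operations: STORE (1 op per iteration)
Unrolling 5 iterations:
  Iteration 1: STORE (1 ops)
  Iteration 2: STORE (1 ops)
  Iteration 3: STORE (1 ops)
  Iteration 4: STORE (1 ops)
  Iteration 5: STORE (1 ops)
Total: 5 iterations * 1 ops/iter = 5 operations

5


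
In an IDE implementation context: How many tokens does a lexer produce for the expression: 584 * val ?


Scanning '584 * val'
Token 1: '584' -> integer_literal
Token 2: '*' -> operator
Token 3: 'val' -> identifier
Total tokens: 3

3


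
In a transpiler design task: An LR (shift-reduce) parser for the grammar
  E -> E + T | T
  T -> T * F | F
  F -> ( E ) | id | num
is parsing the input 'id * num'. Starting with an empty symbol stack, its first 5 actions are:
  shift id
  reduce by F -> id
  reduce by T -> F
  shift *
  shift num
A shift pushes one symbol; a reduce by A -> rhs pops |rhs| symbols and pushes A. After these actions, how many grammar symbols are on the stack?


Tracking the symbol stack through each action:
  Action 1: shift 'id' : push -> stack = [id] (size 1)
  Action 2: reduce by F -> id : pop 1, push F -> stack = [F] (size 1)
  Action 3: reduce by T -> F : pop 1, push T -> stack = [T] (size 1)
  Action 4: shift '*' : push -> stack = [T, *] (size 2)
  Action 5: shift 'num' : push -> stack = [T, *, num] (size 3)
Final stack size: 3

3


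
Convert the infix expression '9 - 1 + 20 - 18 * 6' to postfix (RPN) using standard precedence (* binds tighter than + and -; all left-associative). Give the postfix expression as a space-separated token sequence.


Applying the shunting-yard algorithm:
  Operand 9 -> output
  Push '-' onto operator stack -> op-stack: [-]
  Operand 1 -> output
  See '+' (prec 1); top '-' (prec 1) >= it -> pop '-' to output
  Push '+' onto operator stack -> op-stack: [+]
  Operand 20 -> output
  See '-' (prec 1); top '+' (prec 1) >= it -> pop '+' to output
  Push '-' onto operator stack -> op-stack: [-]
  Operand 18 -> output
  Push '*' onto operator stack -> op-stack: [-, *]
  Operand 6 -> output
  End of input: pop '*' to output
  End of input: pop '-' to output
Postfix result: 9 1 - 20 + 18 6 * -

9 1 - 20 + 18 6 * -


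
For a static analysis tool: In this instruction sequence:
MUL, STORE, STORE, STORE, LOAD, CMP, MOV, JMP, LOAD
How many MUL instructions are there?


Scanning instruction sequence for MUL:
  Position 1: MUL <- MATCH
  Position 2: STORE
  Position 3: STORE
  Position 4: STORE
  Position 5: LOAD
  Position 6: CMP
  Position 7: MOV
  Position 8: JMP
  Position 9: LOAD
Matches at positions: [1]
Total MUL count: 1

1


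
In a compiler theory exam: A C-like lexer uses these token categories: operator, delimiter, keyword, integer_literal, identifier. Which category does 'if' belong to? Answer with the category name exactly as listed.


Token: 'if'
Checking categories:
  identifier: no
  integer_literal: no
  operator: no
  keyword: YES
  delimiter: no
Category: keyword

keyword


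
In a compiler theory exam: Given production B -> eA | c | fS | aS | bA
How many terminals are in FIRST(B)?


Production: B -> eA | c | fS | aS | bA
Examining each alternative for leading terminals:
  B -> eA : first terminal = 'e'
  B -> c : first terminal = 'c'
  B -> fS : first terminal = 'f'
  B -> aS : first terminal = 'a'
  B -> bA : first terminal = 'b'
FIRST(B) = {a, b, c, e, f}
Count: 5

5


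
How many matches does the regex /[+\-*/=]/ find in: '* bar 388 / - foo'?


Pattern: /[+\-*/=]/ (operators)
Input: '* bar 388 / - foo'
Scanning for matches:
  Match 1: '*'
  Match 2: '/'
  Match 3: '-'
Total matches: 3

3


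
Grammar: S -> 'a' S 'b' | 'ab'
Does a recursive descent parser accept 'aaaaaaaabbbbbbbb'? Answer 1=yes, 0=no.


Grammar accepts strings of the form a^n b^n (n >= 1)
Word: 'aaaaaaaabbbbbbbb'
Counting: 8 a's and 8 b's
Check: 8 == 8? Yes
Derivation (S -> aSb applied 7 time(s), then S -> ab): S => aSb => aaSbb => aaaSbbb => aaaaSbbbb => aaaaaSbbbbb => aaaaaaSbbbbbb => aaaaaaaSbbbbbbb => aaaaaaaabbbbbbbb
Accepted

1


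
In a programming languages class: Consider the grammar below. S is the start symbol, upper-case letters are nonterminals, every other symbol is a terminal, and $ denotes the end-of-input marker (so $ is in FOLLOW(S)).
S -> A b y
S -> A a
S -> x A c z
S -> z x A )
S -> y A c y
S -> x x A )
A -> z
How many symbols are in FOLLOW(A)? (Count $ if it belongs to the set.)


S is the start symbol and does not occur in any rule body, so FOLLOW(S) = {$}.
Examining every occurrence of A in a rule body:
  S -> A b y : A is followed by terminal 'b' -> add 'b'
  S -> A a : A is followed by terminal 'a' -> add 'a'
  S -> x A c z : A is followed by terminal 'c' -> add 'c'
  S -> z x A ) : A is followed by terminal ')' -> add ')'
  S -> y A c y : A is followed by terminal 'c' -> add 'c' (already in the set)
  S -> x x A ) : A is followed by terminal ')' -> add ')' (already in the set)
  A -> z : A does not occur in the body -> contributes nothing
FOLLOW(A) = {), a, b, c}
Count: 4

4


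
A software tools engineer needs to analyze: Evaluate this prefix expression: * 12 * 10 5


Parsing prefix expression: * 12 * 10 5
Step 1: Innermost operation '* 10 5'
  10 * 5 = 50
Step 2: Outer operation '* 12 [50]'
  12 * 50 = 600

600


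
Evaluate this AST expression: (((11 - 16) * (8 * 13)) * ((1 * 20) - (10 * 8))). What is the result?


Expression: (((11 - 16) * (8 * 13)) * ((1 * 20) - (10 * 8)))
Evaluating step by step:
  11 - 16 = -5
  8 * 13 = 104
  -5 * 104 = -520
  1 * 20 = 20
  10 * 8 = 80
  20 - 80 = -60
  -520 * -60 = 31200
Result: 31200

31200


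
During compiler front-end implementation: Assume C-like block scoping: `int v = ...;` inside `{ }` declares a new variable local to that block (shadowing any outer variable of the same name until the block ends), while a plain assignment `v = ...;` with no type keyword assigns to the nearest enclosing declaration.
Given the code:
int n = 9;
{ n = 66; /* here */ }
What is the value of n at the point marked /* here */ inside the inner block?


Analyzing scoping rules:
Outer scope: declares n = 9
Inner block: 'n = 66;' has no type keyword, so it is an assignment to the outer n (no shadowing)
Inside the block, after the assignment -> 66
Result: 66

66


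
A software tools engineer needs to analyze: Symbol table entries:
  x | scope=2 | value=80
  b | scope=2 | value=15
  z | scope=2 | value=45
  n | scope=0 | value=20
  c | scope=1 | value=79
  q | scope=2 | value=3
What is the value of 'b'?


Searching symbol table for 'b':
  x | scope=2 | value=80
  b | scope=2 | value=15 <- MATCH
  z | scope=2 | value=45
  n | scope=0 | value=20
  c | scope=1 | value=79
  q | scope=2 | value=3
Found 'b' at scope 2 with value 15

15


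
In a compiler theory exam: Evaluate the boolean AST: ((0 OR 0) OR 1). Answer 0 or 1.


Step 1: Evaluate inner node
  0 OR 0 = 0
Step 2: Evaluate root node
  0 OR 1 = 1

1


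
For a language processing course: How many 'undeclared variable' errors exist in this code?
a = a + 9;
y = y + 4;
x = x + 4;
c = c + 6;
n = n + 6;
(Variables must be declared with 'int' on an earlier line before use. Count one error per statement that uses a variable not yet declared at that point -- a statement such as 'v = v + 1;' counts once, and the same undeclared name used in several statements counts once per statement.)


Scanning code line by line:
  Line 1: use 'a' -> ERROR (undeclared)
  Line 2: use 'y' -> ERROR (undeclared)
  Line 3: use 'x' -> ERROR (undeclared)
  Line 4: use 'c' -> ERROR (undeclared)
  Line 5: use 'n' -> ERROR (undeclared)
Total undeclared variable errors: 5

5


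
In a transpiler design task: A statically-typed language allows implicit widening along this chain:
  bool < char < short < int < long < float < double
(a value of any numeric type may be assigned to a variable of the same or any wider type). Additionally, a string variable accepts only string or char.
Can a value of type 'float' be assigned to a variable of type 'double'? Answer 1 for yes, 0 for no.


Target variable type: double
Source value type: float
Numeric ranks: float=5, double=6
Widening allowed iff rank(source) <= rank(target): 5 <= 6? Yes
Result: 1

1


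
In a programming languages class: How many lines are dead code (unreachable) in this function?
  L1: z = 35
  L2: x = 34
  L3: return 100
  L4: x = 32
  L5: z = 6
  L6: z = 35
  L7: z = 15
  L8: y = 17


Analyzing control flow:
  L1: reachable (before return)
  L2: reachable (before return)
  L3: reachable (return statement)
  L4: DEAD (after return at L3)
  L5: DEAD (after return at L3)
  L6: DEAD (after return at L3)
  L7: DEAD (after return at L3)
  L8: DEAD (after return at L3)
Return at L3, total lines = 8
Dead lines: L4 through L8
Count: 5

5


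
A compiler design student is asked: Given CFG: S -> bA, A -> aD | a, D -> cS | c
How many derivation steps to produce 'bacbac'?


Grammar: S -> bA, A -> aD | a, D -> cS | c
Deriving 'bacbac':
Step 1: S -> bA => bA
Step 2: A -> aD => baD
Step 3: D -> cS => bacS
Step 4: S -> bA => bacbA
Step 5: A -> aD => bacbaD
Step 6: D -> c => bacbac
Total derivation steps: 6

6


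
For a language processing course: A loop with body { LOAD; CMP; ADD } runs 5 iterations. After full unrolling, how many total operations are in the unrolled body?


Loop body operations: LOAD, CMP, ADD (3 ops per iteration)
Unrolling 5 iterations:
  Iteration 1: LOAD, CMP, ADD (3 ops)
  Iteration 2: LOAD, CMP, ADD (3 ops)
  Iteration 3: LOAD, CMP, ADD (3 ops)
  Iteration 4: LOAD, CMP, ADD (3 ops)
  Iteration 5: LOAD, CMP, ADD (3 ops)
Total: 5 iterations * 3 ops/iter = 15 operations

15


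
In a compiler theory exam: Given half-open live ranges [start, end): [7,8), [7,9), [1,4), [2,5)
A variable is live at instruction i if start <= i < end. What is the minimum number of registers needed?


Live ranges:
  Var0: [7, 8)
  Var1: [7, 9)
  Var2: [1, 4)
  Var3: [2, 5)
Sweep-line events (position, delta, active):
  pos=1 start -> active=1
  pos=2 start -> active=2
  pos=4 end -> active=1
  pos=5 end -> active=0
  pos=7 start -> active=1
  pos=7 start -> active=2
  pos=8 end -> active=1
  pos=9 end -> active=0
Maximum simultaneous active: 2
Minimum registers needed: 2

2


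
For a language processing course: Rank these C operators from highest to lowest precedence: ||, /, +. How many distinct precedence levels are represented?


Looking up precedence for each operator:
  || -> precedence 1
  / -> precedence 6
  + -> precedence 5
Sorted highest to lowest: /, +, ||
Distinct precedence values: [6, 5, 1]
Number of distinct levels: 3

3


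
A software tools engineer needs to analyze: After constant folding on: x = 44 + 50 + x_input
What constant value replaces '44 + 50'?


Identifying constant sub-expression:
  Original: x = 44 + 50 + x_input
  44 and 50 are both compile-time constants
  Evaluating: 44 + 50 = 94
  After folding: x = 94 + x_input

94


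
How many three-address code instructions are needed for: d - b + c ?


Expression: d - b + c
Generating three-address code (respecting * over +/- precedence):
  Instruction 1: t1 = d - b
  Instruction 2: t2 = t1 + c
Total instructions: 2

2


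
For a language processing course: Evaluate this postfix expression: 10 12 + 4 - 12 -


Processing tokens left to right:
Push 10, Push 12
Pop 10 and 12, compute 10 + 12 = 22, push 22
Push 4
Pop 22 and 4, compute 22 - 4 = 18, push 18
Push 12
Pop 18 and 12, compute 18 - 12 = 6, push 6
Stack result: 6

6


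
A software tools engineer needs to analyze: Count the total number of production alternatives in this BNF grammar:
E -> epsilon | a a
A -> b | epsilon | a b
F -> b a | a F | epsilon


Counting alternatives per rule:
  E: 2 alternative(s)
  A: 3 alternative(s)
  F: 3 alternative(s)
Sum: 2 + 3 + 3 = 8

8


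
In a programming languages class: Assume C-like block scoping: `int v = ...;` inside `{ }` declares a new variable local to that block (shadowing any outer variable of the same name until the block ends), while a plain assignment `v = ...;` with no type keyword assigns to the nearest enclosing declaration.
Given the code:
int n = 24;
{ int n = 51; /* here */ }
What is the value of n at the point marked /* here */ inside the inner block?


Analyzing scoping rules:
Outer scope: declares n = 24
Inner block: 'int n = 51;' declares a NEW n that shadows the outer one
Inside the block the inner declaration is in scope -> 51
Result: 51

51


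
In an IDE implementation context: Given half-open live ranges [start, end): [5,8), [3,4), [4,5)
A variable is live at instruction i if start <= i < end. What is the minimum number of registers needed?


Live ranges:
  Var0: [5, 8)
  Var1: [3, 4)
  Var2: [4, 5)
Sweep-line events (position, delta, active):
  pos=3 start -> active=1
  pos=4 end -> active=0
  pos=4 start -> active=1
  pos=5 end -> active=0
  pos=5 start -> active=1
  pos=8 end -> active=0
Maximum simultaneous active: 1
Minimum registers needed: 1

1


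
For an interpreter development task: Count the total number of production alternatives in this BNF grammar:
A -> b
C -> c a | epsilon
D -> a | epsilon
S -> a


Counting alternatives per rule:
  A: 1 alternative(s)
  C: 2 alternative(s)
  D: 2 alternative(s)
  S: 1 alternative(s)
Sum: 1 + 2 + 2 + 1 = 6

6


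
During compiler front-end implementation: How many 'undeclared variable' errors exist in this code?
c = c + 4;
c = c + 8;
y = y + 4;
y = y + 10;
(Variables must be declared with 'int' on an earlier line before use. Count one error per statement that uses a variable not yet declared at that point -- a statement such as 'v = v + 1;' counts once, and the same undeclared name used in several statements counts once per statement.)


Scanning code line by line:
  Line 1: use 'c' -> ERROR (undeclared)
  Line 2: use 'c' -> ERROR (undeclared)
  Line 3: use 'y' -> ERROR (undeclared)
  Line 4: use 'y' -> ERROR (undeclared)
Total undeclared variable errors: 4

4


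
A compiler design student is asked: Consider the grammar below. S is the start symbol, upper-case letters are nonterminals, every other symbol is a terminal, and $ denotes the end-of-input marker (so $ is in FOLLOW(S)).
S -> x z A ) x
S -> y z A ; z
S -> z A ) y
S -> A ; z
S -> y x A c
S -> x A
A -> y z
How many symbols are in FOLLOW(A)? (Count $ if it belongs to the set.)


S is the start symbol and does not occur in any rule body, so FOLLOW(S) = {$}.
Examining every occurrence of A in a rule body:
  S -> x z A ) x : A is followed by terminal ')' -> add ')'
  S -> y z A ; z : A is followed by terminal ';' -> add ';'
  S -> z A ) y : A is followed by terminal ')' -> add ')' (already in the set)
  S -> A ; z : A is followed by terminal ';' -> add ';' (already in the set)
  S -> y x A c : A is followed by terminal 'c' -> add 'c'
  S -> x A : A is at the right end -> add FOLLOW(S) = {$}
  A -> y z : A does not occur in the body -> contributes nothing
FOLLOW(A) = {), ;, c, $}
Count: 4

4


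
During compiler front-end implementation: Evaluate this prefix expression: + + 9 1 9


Parsing prefix expression: + + 9 1 9
Step 1: Innermost operation '+ 9 1'
  9 + 1 = 10
Step 2: Outer operation '+ [10] 9'
  10 + 9 = 19

19


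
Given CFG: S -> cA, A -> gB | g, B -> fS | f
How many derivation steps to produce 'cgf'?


Grammar: S -> cA, A -> gB | g, B -> fS | f
Deriving 'cgf':
Step 1: S -> cA => cA
Step 2: A -> gB => cgB
Step 3: B -> f => cgf
Total derivation steps: 3

3


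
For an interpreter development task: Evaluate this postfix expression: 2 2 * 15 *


Processing tokens left to right:
Push 2, Push 2
Pop 2 and 2, compute 2 * 2 = 4, push 4
Push 15
Pop 4 and 15, compute 4 * 15 = 60, push 60
Stack result: 60

60


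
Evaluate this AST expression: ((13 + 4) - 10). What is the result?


Expression: ((13 + 4) - 10)
Evaluating step by step:
  13 + 4 = 17
  17 - 10 = 7
Result: 7

7


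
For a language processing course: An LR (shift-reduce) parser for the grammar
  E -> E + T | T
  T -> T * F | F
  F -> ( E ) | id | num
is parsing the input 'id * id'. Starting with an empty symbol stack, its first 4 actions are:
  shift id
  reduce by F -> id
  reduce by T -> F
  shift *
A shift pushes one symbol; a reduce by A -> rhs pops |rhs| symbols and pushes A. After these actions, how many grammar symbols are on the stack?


Tracking the symbol stack through each action:
  Action 1: shift 'id' : push -> stack = [id] (size 1)
  Action 2: reduce by F -> id : pop 1, push F -> stack = [F] (size 1)
  Action 3: reduce by T -> F : pop 1, push T -> stack = [T] (size 1)
  Action 4: shift '*' : push -> stack = [T, *] (size 2)
Final stack size: 2

2


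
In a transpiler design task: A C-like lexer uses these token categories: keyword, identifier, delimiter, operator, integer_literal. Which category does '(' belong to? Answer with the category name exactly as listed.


Token: '('
Checking categories:
  identifier: no
  integer_literal: no
  operator: no
  keyword: no
  delimiter: YES
Category: delimiter

delimiter


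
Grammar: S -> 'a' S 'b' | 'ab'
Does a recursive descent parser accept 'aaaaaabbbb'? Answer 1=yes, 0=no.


Grammar accepts strings of the form a^n b^n (n >= 1)
Word: 'aaaaaabbbb'
Counting: 6 a's and 4 b's
Check: 6 == 4? No
Mismatch: a-count != b-count
Rejected

0


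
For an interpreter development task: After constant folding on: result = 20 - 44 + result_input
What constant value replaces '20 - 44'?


Identifying constant sub-expression:
  Original: result = 20 - 44 + result_input
  20 and 44 are both compile-time constants
  Evaluating: 20 - 44 = -24
  After folding: result = -24 + result_input

-24


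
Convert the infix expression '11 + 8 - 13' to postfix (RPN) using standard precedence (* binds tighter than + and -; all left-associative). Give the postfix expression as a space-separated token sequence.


Applying the shunting-yard algorithm:
  Operand 11 -> output
  Push '+' onto operator stack -> op-stack: [+]
  Operand 8 -> output
  See '-' (prec 1); top '+' (prec 1) >= it -> pop '+' to output
  Push '-' onto operator stack -> op-stack: [-]
  Operand 13 -> output
  End of input: pop '-' to output
Postfix result: 11 8 + 13 -

11 8 + 13 -


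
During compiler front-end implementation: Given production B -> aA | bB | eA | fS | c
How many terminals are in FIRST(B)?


Production: B -> aA | bB | eA | fS | c
Examining each alternative for leading terminals:
  B -> aA : first terminal = 'a'
  B -> bB : first terminal = 'b'
  B -> eA : first terminal = 'e'
  B -> fS : first terminal = 'f'
  B -> c : first terminal = 'c'
FIRST(B) = {a, b, c, e, f}
Count: 5

5


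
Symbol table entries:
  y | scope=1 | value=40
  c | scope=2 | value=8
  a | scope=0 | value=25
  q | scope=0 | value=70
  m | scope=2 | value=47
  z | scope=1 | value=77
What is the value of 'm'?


Searching symbol table for 'm':
  y | scope=1 | value=40
  c | scope=2 | value=8
  a | scope=0 | value=25
  q | scope=0 | value=70
  m | scope=2 | value=47 <- MATCH
  z | scope=1 | value=77
Found 'm' at scope 2 with value 47

47


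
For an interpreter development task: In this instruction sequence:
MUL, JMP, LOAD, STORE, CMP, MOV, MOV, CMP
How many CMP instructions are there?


Scanning instruction sequence for CMP:
  Position 1: MUL
  Position 2: JMP
  Position 3: LOAD
  Position 4: STORE
  Position 5: CMP <- MATCH
  Position 6: MOV
  Position 7: MOV
  Position 8: CMP <- MATCH
Matches at positions: [5, 8]
Total CMP count: 2

2


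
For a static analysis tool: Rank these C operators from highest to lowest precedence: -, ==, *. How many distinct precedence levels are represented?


Looking up precedence for each operator:
  - -> precedence 5
  == -> precedence 3
  * -> precedence 6
Sorted highest to lowest: *, -, ==
Distinct precedence values: [6, 5, 3]
Number of distinct levels: 3

3


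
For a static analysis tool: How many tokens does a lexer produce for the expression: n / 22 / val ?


Scanning 'n / 22 / val'
Token 1: 'n' -> identifier
Token 2: '/' -> operator
Token 3: '22' -> integer_literal
Token 4: '/' -> operator
Token 5: 'val' -> identifier
Total tokens: 5

5


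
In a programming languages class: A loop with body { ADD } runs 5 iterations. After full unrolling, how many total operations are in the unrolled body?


Loop body operations: ADD (1 op per iteration)
Unrolling 5 iterations:
  Iteration 1: ADD (1 ops)
  Iteration 2: ADD (1 ops)
  Iteration 3: ADD (1 ops)
  Iteration 4: ADD (1 ops)
  Iteration 5: ADD (1 ops)
Total: 5 iterations * 1 ops/iter = 5 operations

5


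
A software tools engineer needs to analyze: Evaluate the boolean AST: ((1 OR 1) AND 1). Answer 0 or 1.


Step 1: Evaluate inner node
  1 OR 1 = 1
Step 2: Evaluate root node
  1 AND 1 = 1

1


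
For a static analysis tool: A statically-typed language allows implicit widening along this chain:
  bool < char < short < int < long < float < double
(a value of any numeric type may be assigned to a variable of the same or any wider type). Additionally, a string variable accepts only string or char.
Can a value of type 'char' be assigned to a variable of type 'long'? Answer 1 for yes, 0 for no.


Target variable type: long
Source value type: char
Numeric ranks: char=1, long=4
Widening allowed iff rank(source) <= rank(target): 1 <= 4? Yes
Result: 1

1


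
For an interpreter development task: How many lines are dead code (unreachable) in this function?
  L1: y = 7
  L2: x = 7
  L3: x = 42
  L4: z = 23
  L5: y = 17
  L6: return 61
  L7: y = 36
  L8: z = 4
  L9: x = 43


Analyzing control flow:
  L1: reachable (before return)
  L2: reachable (before return)
  L3: reachable (before return)
  L4: reachable (before return)
  L5: reachable (before return)
  L6: reachable (return statement)
  L7: DEAD (after return at L6)
  L8: DEAD (after return at L6)
  L9: DEAD (after return at L6)
Return at L6, total lines = 9
Dead lines: L7 through L9
Count: 3

3


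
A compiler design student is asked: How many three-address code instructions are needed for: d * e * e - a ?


Expression: d * e * e - a
Generating three-address code (respecting * over +/- precedence):
  Instruction 1: t1 = d * e
  Instruction 2: t2 = t1 * e
  Instruction 3: t3 = t2 - a
Total instructions: 3

3


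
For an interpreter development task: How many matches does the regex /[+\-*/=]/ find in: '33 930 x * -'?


Pattern: /[+\-*/=]/ (operators)
Input: '33 930 x * -'
Scanning for matches:
  Match 1: '*'
  Match 2: '-'
Total matches: 2

2


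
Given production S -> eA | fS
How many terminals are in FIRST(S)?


Production: S -> eA | fS
Examining each alternative for leading terminals:
  S -> eA : first terminal = 'e'
  S -> fS : first terminal = 'f'
FIRST(S) = {e, f}
Count: 2

2


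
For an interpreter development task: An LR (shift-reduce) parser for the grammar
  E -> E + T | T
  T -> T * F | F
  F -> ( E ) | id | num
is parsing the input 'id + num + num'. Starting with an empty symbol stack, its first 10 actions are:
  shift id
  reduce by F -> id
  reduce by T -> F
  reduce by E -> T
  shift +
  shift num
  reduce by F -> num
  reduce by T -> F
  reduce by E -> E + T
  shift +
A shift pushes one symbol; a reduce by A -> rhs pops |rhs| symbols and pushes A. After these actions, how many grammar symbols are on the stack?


Tracking the symbol stack through each action:
  Action 1: shift 'id' : push -> stack = [id] (size 1)
  Action 2: reduce by F -> id : pop 1, push F -> stack = [F] (size 1)
  Action 3: reduce by T -> F : pop 1, push T -> stack = [T] (size 1)
  Action 4: reduce by E -> T : pop 1, push E -> stack = [E] (size 1)
  Action 5: shift '+' : push -> stack = [E, +] (size 2)
  Action 6: shift 'num' : push -> stack = [E, +, num] (size 3)
  Action 7: reduce by F -> num : pop 1, push F -> stack = [E, +, F] (size 3)
  Action 8: reduce by T -> F : pop 1, push T -> stack = [E, +, T] (size 3)
  Action 9: reduce by E -> E + T : pop 3, push E -> stack = [E] (size 1)
  Action 10: shift '+' : push -> stack = [E, +] (size 2)
Final stack size: 2

2


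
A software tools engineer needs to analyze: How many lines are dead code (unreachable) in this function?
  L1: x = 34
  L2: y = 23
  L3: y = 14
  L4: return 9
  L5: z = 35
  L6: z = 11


Analyzing control flow:
  L1: reachable (before return)
  L2: reachable (before return)
  L3: reachable (before return)
  L4: reachable (return statement)
  L5: DEAD (after return at L4)
  L6: DEAD (after return at L4)
Return at L4, total lines = 6
Dead lines: L5 through L6
Count: 2

2


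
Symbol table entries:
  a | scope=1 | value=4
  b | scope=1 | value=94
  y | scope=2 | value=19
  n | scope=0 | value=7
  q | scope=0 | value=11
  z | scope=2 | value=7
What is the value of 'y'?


Searching symbol table for 'y':
  a | scope=1 | value=4
  b | scope=1 | value=94
  y | scope=2 | value=19 <- MATCH
  n | scope=0 | value=7
  q | scope=0 | value=11
  z | scope=2 | value=7
Found 'y' at scope 2 with value 19

19


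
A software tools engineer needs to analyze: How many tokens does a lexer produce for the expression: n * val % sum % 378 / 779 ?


Scanning 'n * val % sum % 378 / 779'
Token 1: 'n' -> identifier
Token 2: '*' -> operator
Token 3: 'val' -> identifier
Token 4: '%' -> operator
Token 5: 'sum' -> identifier
Token 6: '%' -> operator
Token 7: '378' -> integer_literal
Token 8: '/' -> operator
Token 9: '779' -> integer_literal
Total tokens: 9

9
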